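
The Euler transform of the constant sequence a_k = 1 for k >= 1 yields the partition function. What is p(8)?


The Euler transform converts the sequence a_k = 1 into the number of integer partitions.
Using the recurrence or dynamic programming:
p(8) = 22

22


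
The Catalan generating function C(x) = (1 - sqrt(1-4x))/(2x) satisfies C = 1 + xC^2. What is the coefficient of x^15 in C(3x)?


Substituting x -> 3x scales the n-th coefficient by 3^n, so [x^15] C(3x) = 3^15 * C_15.
C_15 = C(2*15, 15)/(16) = 155117520/16 = 9694845.
So 3^15 * 9694845 = 14348907 * 9694845 = 139110429284415.

139110429284415


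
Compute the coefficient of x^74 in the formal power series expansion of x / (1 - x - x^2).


Let f(x) = sum_{k>=0} a_k x^k. Multiplying f(x) * (1 - x - x^2) = x and matching coefficients gives a_0 = 0, a_1 = 1, and a_k = a_{k-1} + a_{k-2} for k >= 2. These are the Fibonacci numbers F_k.
Iterating from F_0 = 0, F_1 = 1:
F_0=0, F_1=1, F_2=1, F_3=2, F_4=3, F_5=5, F_6=8, F_7=13, F_8=21, F_9=34, ...
F_74 = 1304969544928657.

1304969544928657


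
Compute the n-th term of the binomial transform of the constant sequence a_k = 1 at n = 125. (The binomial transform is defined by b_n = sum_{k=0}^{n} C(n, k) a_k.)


With a_k = 1 for all k, b_n = sum_{k=0}^{n} C(n, k) = 2^n by the binomial theorem.
For n = 125: 2^125 = 42535295865117307932921825928971026432.

42535295865117307932921825928971026432


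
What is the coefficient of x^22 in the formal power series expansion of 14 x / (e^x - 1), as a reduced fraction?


The exponential generating function for Bernoulli numbers is
x / (e^x - 1) = sum_{k>=0} B_k x^k / k!.
So the coefficient of x^22 in 14 x / (e^x - 1) is 14 B_22 / 22!.
Computing: B_22 = 854513/138, 22! = 1124000727777607680000, giving
14 * 854513/138 / 1124000727777607680000 = 77683/1007221431385128960000.

77683/1007221431385128960000


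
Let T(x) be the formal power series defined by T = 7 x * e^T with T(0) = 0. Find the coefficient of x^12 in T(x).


Apply the Lagrange inversion formula: if T = 7 x * phi(T) with phi(t) = e^t, then
[x^n] T = 7^n * (1/n) [t^(n-1)] phi(t)^n = 7^n * (1/n) [t^(n-1)] e^(n t) = 7^n * (1/n) * n^(n-1) / (n-1)! = 7^n * n^(n-1) / n!.
When c = 1 this is the Cayley count of rooted labeled trees on n vertices, divided by n!.
For n = 12: 7^12 * 12^11 / 12! = 13841287201 * 743008370688/479001600 = 5904266017370112/275.

5904266017370112/275


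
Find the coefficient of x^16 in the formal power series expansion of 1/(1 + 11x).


Write 1/(1 + c x) = 1/(1 - (-c) x) and apply the geometric-series identity
1/(1 - y) = sum_{k>=0} y^k to get 1/(1 + c x) = sum_{k>=0} (-c)^k x^k.
So the coefficient of x^k is (-c)^k = (-1)^k * c^k.
Here c = 11 and k = 16:
(-11)^16 = 1 * 45949729863572161 = 45949729863572161

45949729863572161


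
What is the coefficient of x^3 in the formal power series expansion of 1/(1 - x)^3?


The expansion 1/(1 - x)^r = sum_{k>=0} C(k + r - 1, r - 1) x^k follows from the multiset / negative-binomial theorem (or from repeated differentiation of the geometric series).
For r = 3 and k = 3:
C(5, 2) = 120 / (2 * 6) = 10.

10


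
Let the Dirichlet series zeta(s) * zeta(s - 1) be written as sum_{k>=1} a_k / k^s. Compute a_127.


Convolution gives a_k = sum_{d | k} d * 1 = sum_{d | k} d = sigma(k), the sum of positive divisors of k.
For k = 127, the divisors are 1, 127, so
sigma(127) = 1 + 127 = 128.

128


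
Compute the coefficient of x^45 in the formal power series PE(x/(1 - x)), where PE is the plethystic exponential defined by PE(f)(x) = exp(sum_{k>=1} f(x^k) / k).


For f(x) = x/(1 - x) we have
sum_{k>=1} f(x^k) / k = sum_{k>=1} (1/k) * x^k / (1 - x^k) = sum_{k, m >= 1} x^(k m) / k,
which after exponentiating simplifies to
PE(x/(1 - x)) = prod_{k>=1} 1 / (1 - x^k).
This is the generating function for the partition function p(n), so the coefficient of x^45 is p(45).
Computing p(45) by dynamic programming over parts 1, 2, ..., 45: p(45) = 89134.

89134


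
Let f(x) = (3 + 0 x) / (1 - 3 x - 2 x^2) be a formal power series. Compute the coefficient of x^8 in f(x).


Write f(x) = sum_{k>=0} a_k x^k. Multiplying both sides by 1 - 3 x - 2 x^2 gives
(1 - 3 x - 2 x^2) sum_{k>=0} a_k x^k = 3 + 0 x.
Matching coefficients:
 x^0: a_0 = 3
 x^1: a_1 - 3 a_0 = 0  =>  a_1 = 3*3 + 0 = 9
 x^k (k >= 2): a_k = 3 a_{k-1} + 2 a_{k-2}.
Iterating: a_2 = 33, a_3 = 117, a_4 = 417, a_5 = 1485, a_6 = 5289, a_7 = 18837, a_8 = 67089.
So the coefficient of x^8 is 67089.

67089


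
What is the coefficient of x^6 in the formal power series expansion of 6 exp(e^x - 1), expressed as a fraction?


exp(e^x - 1) is the exponential generating function for the Bell numbers Bell_k: exp(e^x - 1) = sum_{k>=0} Bell_k x^k / k!.
So the coefficient of x^6 in 6 exp(e^x - 1) is 6 Bell_6 / 6!.
Computing: Bell_6 = 203 and 6! = 720, giving
6 * 203/720 = 203/120.

203/120


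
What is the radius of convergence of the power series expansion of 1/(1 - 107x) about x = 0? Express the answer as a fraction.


Expanding 1/(1 - 107x) = sum_{k>=0} 107^k x^k, the series converges when |107x| < 1, i.e., |x| < 1/107.
So the radius of convergence is 1/107 = 1/107.

1/107


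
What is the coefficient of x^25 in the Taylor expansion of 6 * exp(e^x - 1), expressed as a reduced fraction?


exp(e^x - 1) = sum_{k>=0} Bell_k x^k / k!, where Bell_k is the k-th Bell number.
So the coefficient of x^25 is 6 * Bell_25 / 25!.
Computing: Bell_25 = 4638590332229999353 and 25! = 15511210043330985984000000, giving
6 * 4638590332229999353/15511210043330985984000000 = 356814640940769181/198861667222192128000000.

356814640940769181/198861667222192128000000


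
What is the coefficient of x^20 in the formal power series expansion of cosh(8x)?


The Maclaurin series is cosh(t) = sum_{m>=0} t^(2m) / (2m)!, so substituting t = 8x, only even powers of x are nonzero, with coefficient of x^(2m) equal to 8^(2m) / (2m)!.
For x^20 the coefficient is 8^20/20! = 1152921504606846976/2432902008176640000 = 4398046511104/9280784638125.

4398046511104/9280784638125


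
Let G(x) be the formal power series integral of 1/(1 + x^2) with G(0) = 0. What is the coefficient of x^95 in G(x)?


1/(1 + x^2) = sum_{j>=0} (-1)^j x^(2j). Integrating termwise with G(0) = 0:
G(x) = sum_{j>=0} (-1)^j x^(2j+1) / (2j+1) = arctan(x).
Only odd powers are nonzero. For x^95 write 95 = 2*47 + 1, giving
(-1)^47 / 95 = -1/95 = -1/95.

-1/95


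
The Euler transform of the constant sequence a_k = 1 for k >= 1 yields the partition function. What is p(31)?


The Euler transform converts the sequence a_k = 1 into the number of integer partitions.
Using the recurrence or dynamic programming:
p(31) = 6842

6842


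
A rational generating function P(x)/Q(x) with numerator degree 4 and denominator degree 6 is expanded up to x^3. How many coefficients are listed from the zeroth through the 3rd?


Expanding up to x^3 gives the coefficients for x^0, x^1, ..., x^3.
That is 3 + 1 = 4 coefficients in total.

4


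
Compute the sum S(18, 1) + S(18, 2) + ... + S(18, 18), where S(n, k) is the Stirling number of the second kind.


By definition, S(n, k) counts partitions of an n-set into exactly k nonempty blocks.
Computing row n = 18 for k = 1..18:
S(18, k): 1, 131071, 64439010, 2798806985, 28958095545, 110687251039, 197462483400, 189036065010, 106175395755, 37112163803, 8391004908, 1256328866, 125854638, 8408778, 367200, 9996, 153, 1
Sum = 682076806159. (This equals Bell_18 since the sum runs over all k.)

682076806159


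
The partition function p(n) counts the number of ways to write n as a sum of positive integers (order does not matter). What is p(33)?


Using the generating function prod_{k>=1} 1/(1-x^k), we compute p(33).
By dynamic programming over parts 1 through 33:
p(33) = 10143

10143


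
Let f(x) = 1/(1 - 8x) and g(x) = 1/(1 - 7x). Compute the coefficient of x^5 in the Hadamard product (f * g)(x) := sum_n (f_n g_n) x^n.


f has coefficients f_k = 8^k and g has coefficients g_k = 7^k, so the Hadamard product has coefficient (f*g)_k = 8^k * 7^k = 56^k.
For k = 5: 56^5 = 550731776.

550731776


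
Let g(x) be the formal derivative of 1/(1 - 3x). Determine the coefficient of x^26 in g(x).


Differentiate termwise: d/dx sum_{k>=0} 3^k x^k = sum_{k>=1} k 3^k x^(k-1) = sum_{j>=0} (j+1) 3^(j+1) x^j.
Equivalently, d/dx [1/(1 - 3x)] = 3/(1 - 3x)^2.
For j = 26: 27 * 3^27 = 27 * 7625597484987 = 205891132094649.

205891132094649


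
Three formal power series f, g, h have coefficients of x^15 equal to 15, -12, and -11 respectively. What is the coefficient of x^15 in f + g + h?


Series addition is componentwise:
15 + -12 + -11
= -8

-8


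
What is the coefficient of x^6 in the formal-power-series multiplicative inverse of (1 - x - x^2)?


Let the inverse be f(x) = sum_{k>=0} a_k x^k. From f(x) * (1 - x - x^2) = 1 and matching coefficients:
 x^0: a_0 = 1.
 x^1: a_1 - a_0 = 0, so a_1 = 1.
 x^k (k >= 2): a_k - a_{k-1} - a_{k-2} = 0, i.e. a_k = a_{k-1} + a_{k-2}.
This is the Fibonacci-type recurrence shifted so that a_0 = a_1 = 1.
Iterating: a_0=1, a_1=1, a_2=2, a_3=3, a_4=5, a_5=8, a_6=13
a_6 = 13.

13


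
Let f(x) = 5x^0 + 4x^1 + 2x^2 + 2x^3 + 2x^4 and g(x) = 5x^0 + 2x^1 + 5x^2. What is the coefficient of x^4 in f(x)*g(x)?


Cauchy product at x^4:
2*5 + 2*2 + 2*5
= 24

24


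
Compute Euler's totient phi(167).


phi(n) counts integers in [1, n] coprime to n. Using the multiplicative formula phi(n) = n * prod_{p | n} (1 - 1/p):
167 = 167, so
phi(167) = 167 * (1 - 1/167) = 166.

166


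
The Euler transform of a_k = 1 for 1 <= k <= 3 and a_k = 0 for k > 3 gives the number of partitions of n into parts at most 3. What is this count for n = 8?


Partitions of 8 into parts at most 3:
Using generating function (1-x)^(-1)(1-x^2)^(-1)(1-x^3)^(-1),
the coefficient of x^8 = 10

10


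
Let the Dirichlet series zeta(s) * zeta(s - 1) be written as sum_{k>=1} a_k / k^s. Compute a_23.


Convolution gives a_k = sum_{d | k} d * 1 = sum_{d | k} d = sigma(k), the sum of positive divisors of k.
For k = 23, the divisors are 1, 23, so
sigma(23) = 1 + 23 = 24.

24


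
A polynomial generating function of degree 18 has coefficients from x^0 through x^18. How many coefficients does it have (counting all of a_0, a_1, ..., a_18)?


A polynomial of degree 18 takes the form a_0 + a_1 x + ... + a_18 x^18.
The number of coefficients is 18 + 1 = 19.

19


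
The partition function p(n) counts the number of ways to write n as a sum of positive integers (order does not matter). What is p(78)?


Using the generating function prod_{k>=1} 1/(1-x^k), we compute p(78).
By dynamic programming over parts 1 through 78:
p(78) = 12132164

12132164


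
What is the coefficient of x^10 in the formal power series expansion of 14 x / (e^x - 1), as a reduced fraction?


The exponential generating function for Bernoulli numbers is
x / (e^x - 1) = sum_{k>=0} B_k x^k / k!.
So the coefficient of x^10 in 14 x / (e^x - 1) is 14 B_10 / 10!.
Computing: B_10 = 5/66, 10! = 3628800, giving
14 * 5/66 / 3628800 = 1/3421440.

1/3421440


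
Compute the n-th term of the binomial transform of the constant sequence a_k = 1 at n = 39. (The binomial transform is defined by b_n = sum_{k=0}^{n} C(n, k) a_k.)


With a_k = 1 for all k, b_n = sum_{k=0}^{n} C(n, k) = 2^n by the binomial theorem.
For n = 39: 2^39 = 549755813888.

549755813888


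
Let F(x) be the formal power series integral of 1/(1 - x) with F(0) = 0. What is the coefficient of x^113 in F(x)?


1/(1 - x) = sum_{k>=0} x^k. Integrating termwise and using F(0) = 0 gives
F(x) = sum_{k>=0} x^(k+1) / (k+1) = sum_{m>=1} x^m / m = -ln(1 - x).
So the coefficient of x^113 is 1/113 = 1/113.

1/113


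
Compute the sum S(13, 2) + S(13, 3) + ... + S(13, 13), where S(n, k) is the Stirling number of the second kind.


By definition, S(n, k) counts partitions of an n-set into exactly k nonempty blocks.
Computing row n = 13 for k = 2..13:
S(13, k): 4095, 261625, 2532530, 7508501, 9321312, 5715424, 1899612, 359502, 39325, 2431, 78, 1
Sum = 27644436.

27644436


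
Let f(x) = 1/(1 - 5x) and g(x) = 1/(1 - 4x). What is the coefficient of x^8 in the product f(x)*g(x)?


The coefficient of x^n in f*g is the Cauchy product: sum_{k=0}^{n} a^k * b^(n-k).
With a=5, b=4, n=8:
sum_{k=0}^{8} 5^k * 4^(8-k)
= 1690981

1690981


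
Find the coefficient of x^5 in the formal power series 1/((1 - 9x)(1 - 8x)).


By partial fractions or Cauchy convolution:
The coefficient equals sum_{k=0}^{5} 9^k * 8^(5-k).
= 269297

269297


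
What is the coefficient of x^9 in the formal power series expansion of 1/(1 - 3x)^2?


The general identity 1/(1 - c x)^r = sum_{k>=0} c^k C(k + r - 1, r - 1) x^k follows by substituting y = c x into 1/(1 - y)^r = sum_{k>=0} C(k + r - 1, r - 1) y^k.
For c = 3, r = 2, k = 9:
3^9 * C(10, 1) = 19683 * 10 = 196830.

196830


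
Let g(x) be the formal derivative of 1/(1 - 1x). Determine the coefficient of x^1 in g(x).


Differentiate termwise: d/dx sum_{k>=0} 1^k x^k = sum_{k>=1} k 1^k x^(k-1) = sum_{j>=0} (j+1) 1^(j+1) x^j.
Equivalently, d/dx [1/(1 - 1x)] = 1/(1 - 1x)^2.
For j = 1: 2 * 1^2 = 2 * 1 = 2.

2


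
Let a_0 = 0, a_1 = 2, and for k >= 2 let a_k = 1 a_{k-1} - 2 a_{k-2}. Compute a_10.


Iterating the recurrence forward:
a_0 = 0
a_1 = 2
a_2 = 1*2 - 2*0 = 2
a_3 = 1*2 - 2*2 = -2
a_4 = 1*-2 - 2*2 = -6
a_5 = 1*-6 - 2*-2 = -2
a_6 = 1*-2 - 2*-6 = 10
a_7 = 1*10 - 2*-2 = 14
a_8 = 1*14 - 2*10 = -6
a_9 = 1*-6 - 2*14 = -34
a_10 = 1*-34 - 2*-6 = -22
So a_10 = -22.

-22


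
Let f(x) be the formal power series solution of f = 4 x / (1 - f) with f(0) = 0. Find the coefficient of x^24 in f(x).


Apply Lagrange inversion: f = 4 x * phi(f) with phi(t) = 1/(1 - t), so
[x^n] f = 4^n * (1/n) [t^(n-1)] phi(t)^n = 4^n * (1/n) [t^(n-1)] (1 - t)^(-n) = 4^n * (1/n) C(2n - 2, n - 1) = 4^n * C_{n-1}.
For n = 24: C_23 = C(46, 23) / 24 = 8233430727600/24 = 343059613650.
With the 4^24 = 281474976710656 factor, the coefficient is 281474976710656 * 343059613650 = 96562696762500395198054400.

96562696762500395198054400


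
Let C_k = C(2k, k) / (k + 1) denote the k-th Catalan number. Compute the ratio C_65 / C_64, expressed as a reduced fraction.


Using C_k = (2k)! / (k! (k+1)!), the ratio C_{k+1}/C_k simplifies to
C_{k+1}/C_k = [(2k+2)! / ((k+1)! (k+2)!)] * [k! (k+1)! / (2k)!]
 = (2k+2)(2k+1) / ((k+1)(k+2)) = 2(2k+1) / (k+2).
For k = 64: 2(2*64 + 1) / (64 + 2) = 258/66 = 43/11.

43/11


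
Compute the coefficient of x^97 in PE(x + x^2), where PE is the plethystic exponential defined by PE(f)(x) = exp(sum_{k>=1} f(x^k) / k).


With f(x) = x + x^2, the exponent is sum_{k>=1} (x^k + x^(2k)) / k = -ln(1 - x) - ln(1 - x^2). Exponentiating:
PE(x + x^2) = 1 / ((1 - x)(1 - x^2)).
This is the generating function for partitions of n into parts of size 1 or 2. The number of 2's can be any j in 0..48, and the rest are 1's, so
[x^97] = floor(97/2) + 1 = 49.

49


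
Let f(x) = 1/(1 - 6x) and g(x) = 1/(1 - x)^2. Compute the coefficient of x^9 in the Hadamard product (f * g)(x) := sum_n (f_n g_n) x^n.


f has coefficients f_k = 6^k. For g = 1/(1 - x)^2 the coefficient is g_k = C(k + 1, 1) = k + 1. The Hadamard coefficient is (f * g)_k = 6^k * (k + 1).
For k = 9: 6^9 * 10 = 10077696 * 10 = 100776960.

100776960


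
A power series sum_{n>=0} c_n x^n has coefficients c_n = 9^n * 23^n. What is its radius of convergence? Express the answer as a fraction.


By the root test (Cauchy-Hadamard), the radius is R = 1 / limsup_n |c_n|^(1/n).
Here |c_n|^(1/n) = (9^n * 23^n)^(1/n) = 9 * 23 = 207 for all n.
So R = 1/207 = 1/207.

1/207


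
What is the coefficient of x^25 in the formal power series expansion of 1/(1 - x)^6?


The negative binomial / multiset identity is
1/(1 - x)^r = sum_{k>=0} C(k + r - 1, r - 1) x^k.
Here r = 6 and k = 25, so the coefficient is
C(25 + 5, 5) = C(30, 5)
= 142506

142506


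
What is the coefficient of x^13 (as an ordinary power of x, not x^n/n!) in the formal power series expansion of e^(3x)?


The exponential series is e^y = sum_{k>=0} y^k / k!. Substituting y = 3x gives
e^(3x) = sum_{k>=0} 3^k x^k / k!.
So the coefficient of x^n is a^n/n! with a = 3, n = 13:
3^13 / 13! = 1594323/6227020800 = 6561/25625600

6561/25625600


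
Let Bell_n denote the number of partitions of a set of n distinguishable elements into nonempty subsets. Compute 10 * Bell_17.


Bell_17 can be computed from the Bell triangle or from Dobinski's identity Bell_n = (1/e) * sum_{k>=0} k^n / k!.
Computing Bell_17 = 82864869804.
Then 10 * 82864869804 = 828648698040.

828648698040


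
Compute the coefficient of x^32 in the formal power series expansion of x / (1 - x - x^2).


Let f(x) = sum_{k>=0} a_k x^k. Multiplying f(x) * (1 - x - x^2) = x and matching coefficients gives a_0 = 0, a_1 = 1, and a_k = a_{k-1} + a_{k-2} for k >= 2. These are the Fibonacci numbers F_k.
Iterating from F_0 = 0, F_1 = 1:
F_0=0, F_1=1, F_2=1, F_3=2, F_4=3, F_5=5, F_6=8, F_7=13, F_8=21, F_9=34, ...
F_32 = 2178309.

2178309


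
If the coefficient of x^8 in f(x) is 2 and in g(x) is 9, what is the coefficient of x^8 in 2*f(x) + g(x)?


Scalar multiplication scales coefficients: 2 * 2 = 4.
Then add the g coefficient: 4 + 9
= 13

13


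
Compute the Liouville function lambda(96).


The Liouville function is lambda(k) = (-1)^Omega(k), where Omega(k) counts the prime factors of k with multiplicity.
Factoring: 96 = 2 * 2 * 2 * 2 * 2 * 3, so Omega(96) = 6.
lambda(96) = (-1)^6 = 1.

1


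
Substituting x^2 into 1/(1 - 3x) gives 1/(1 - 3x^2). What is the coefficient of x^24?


The coefficient of x^(2m) in 1/(1 - 3x^2) is 3^m.
With n = 24 = 2*12, the coefficient is 3^12 = 531441.

531441


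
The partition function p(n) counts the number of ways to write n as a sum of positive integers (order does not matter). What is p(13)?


Using the generating function prod_{k>=1} 1/(1-x^k), we compute p(13).
By dynamic programming over parts 1 through 13:
p(13) = 101

101


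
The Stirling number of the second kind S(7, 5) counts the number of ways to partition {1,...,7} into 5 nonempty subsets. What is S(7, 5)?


Using the explicit formula S(n,k) = (1/k!) sum_{j=0}^{k} (-1)^(k-j) C(k,j) j^n:
S(7, 5) = 140
Equivalently, S(n,k) is n! times the coefficient of x^n in the EGF (e^x - 1)^k / k!.

140


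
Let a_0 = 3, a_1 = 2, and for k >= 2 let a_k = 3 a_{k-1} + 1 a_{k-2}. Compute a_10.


Iterating the recurrence forward:
a_0 = 3
a_1 = 2
a_2 = 3*2 + 1*3 = 9
a_3 = 3*9 + 1*2 = 29
a_4 = 3*29 + 1*9 = 96
a_5 = 3*96 + 1*29 = 317
a_6 = 3*317 + 1*96 = 1047
a_7 = 3*1047 + 1*317 = 3458
a_8 = 3*3458 + 1*1047 = 11421
a_9 = 3*11421 + 1*3458 = 37721
a_10 = 3*37721 + 1*11421 = 124584
So a_10 = 124584.

124584


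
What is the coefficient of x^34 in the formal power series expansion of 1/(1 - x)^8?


The negative binomial / multiset identity is
1/(1 - x)^r = sum_{k>=0} C(k + r - 1, r - 1) x^k.
Here r = 8 and k = 34, so the coefficient is
C(34 + 7, 7) = C(41, 7)
= 22481940

22481940


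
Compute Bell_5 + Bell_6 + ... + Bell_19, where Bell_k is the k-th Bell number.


Recall Bell_k counts set partitions of a k-set (with Bell_0 = 1 by convention).
Bell_5 through Bell_19: 52, 203, 877, 4140, 21147, 115975, 678570, 4213597, 27644437, 190899322, 1382958545, 10480142147, 82864869804, 682076806159, 5832742205057
Sum = 52 + 203 + 877 + 4140 + 21147 + 115975 + 678570 + 4213597 + 27644437 + 190899322 + 1382958545 + 10480142147 + 82864869804 + 682076806159 + 5832742205057 = 6609770560032.

6609770560032


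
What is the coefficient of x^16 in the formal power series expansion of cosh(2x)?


The Maclaurin series is cosh(t) = sum_{m>=0} t^(2m) / (2m)!, so substituting t = 2x, only even powers of x are nonzero, with coefficient of x^(2m) equal to 2^(2m) / (2m)!.
For x^16 the coefficient is 2^16/16! = 65536/20922789888000 = 2/638512875.

2/638512875


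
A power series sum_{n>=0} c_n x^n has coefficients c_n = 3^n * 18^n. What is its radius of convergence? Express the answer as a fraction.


By the root test (Cauchy-Hadamard), the radius is R = 1 / limsup_n |c_n|^(1/n).
Here |c_n|^(1/n) = (3^n * 18^n)^(1/n) = 3 * 18 = 54 for all n.
So R = 1/54 = 1/54.

1/54


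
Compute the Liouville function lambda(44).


The Liouville function is lambda(k) = (-1)^Omega(k), where Omega(k) counts the prime factors of k with multiplicity.
Factoring: 44 = 2 * 2 * 11, so Omega(44) = 3.
lambda(44) = (-1)^3 = -1.

-1


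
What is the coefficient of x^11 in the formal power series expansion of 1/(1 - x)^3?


The expansion 1/(1 - x)^r = sum_{k>=0} C(k + r - 1, r - 1) x^k follows from the multiset / negative-binomial theorem (or from repeated differentiation of the geometric series).
For r = 3 and k = 11:
C(13, 2) = 6227020800 / (2 * 39916800) = 78.

78


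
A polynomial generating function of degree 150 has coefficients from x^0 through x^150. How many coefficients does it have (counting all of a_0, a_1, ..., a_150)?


A polynomial of degree 150 takes the form a_0 + a_1 x + ... + a_150 x^150.
The number of coefficients is 150 + 1 = 151.

151


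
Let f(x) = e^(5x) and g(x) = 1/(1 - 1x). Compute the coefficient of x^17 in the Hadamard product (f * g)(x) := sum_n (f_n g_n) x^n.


Expanding: f_k = 5^k/k! (from e^(5x)) and g_k = 1^k (from 1/(1 - 1x)). So the Hadamard coefficient (f * g)_k = 5^k 1^k / k! = (5)^k / k!.
For k = 17: 5^17/17! = 762939453125/355687428096000 = 6103515625/2845499424768.

6103515625/2845499424768


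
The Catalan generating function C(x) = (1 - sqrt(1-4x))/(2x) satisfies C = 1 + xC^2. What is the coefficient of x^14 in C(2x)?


Substituting x -> 2x scales the n-th coefficient by 2^n, so [x^14] C(2x) = 2^14 * C_14.
C_14 = C(2*14, 14)/(15) = 40116600/15 = 2674440.
So 2^14 * 2674440 = 16384 * 2674440 = 43818024960.

43818024960


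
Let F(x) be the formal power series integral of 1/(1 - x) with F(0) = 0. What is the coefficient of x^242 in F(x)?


1/(1 - x) = sum_{k>=0} x^k. Integrating termwise and using F(0) = 0 gives
F(x) = sum_{k>=0} x^(k+1) / (k+1) = sum_{m>=1} x^m / m = -ln(1 - x).
So the coefficient of x^242 is 1/242 = 1/242.

1/242


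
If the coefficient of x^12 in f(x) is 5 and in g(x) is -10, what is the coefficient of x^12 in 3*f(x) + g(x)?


Scalar multiplication scales coefficients: 3 * 5 = 15.
Then add the g coefficient: 15 + -10
= 5

5


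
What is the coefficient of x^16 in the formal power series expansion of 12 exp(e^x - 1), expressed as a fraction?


exp(e^x - 1) is the exponential generating function for the Bell numbers Bell_k: exp(e^x - 1) = sum_{k>=0} Bell_k x^k / k!.
So the coefficient of x^16 in 12 exp(e^x - 1) is 12 Bell_16 / 16!.
Computing: Bell_16 = 10480142147 and 16! = 20922789888000, giving
12 * 10480142147/20922789888000 = 10480142147/1743565824000.

10480142147/1743565824000


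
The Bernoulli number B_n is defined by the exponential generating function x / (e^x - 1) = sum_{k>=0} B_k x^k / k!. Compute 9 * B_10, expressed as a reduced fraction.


Bernoulli numbers can also be computed recursively via B_0 = 1 and sum_{j=0}^{m} C(m+1, j) B_j = 0 for m >= 1. Odd-index Bernoulli numbers vanish for k >= 3.
Computing B_10 = 5/66, so 9 * B_10 = 9 * 5/66 = 15/22.

15/22


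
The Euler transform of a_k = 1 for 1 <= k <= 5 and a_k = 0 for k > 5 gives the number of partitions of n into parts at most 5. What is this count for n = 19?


Partitions of 19 into parts at most 5:
Using generating function (1-x)^(-1)(1-x^2)^(-1)...(1-x^5)^(-1),
the coefficient of x^19 = 164

164


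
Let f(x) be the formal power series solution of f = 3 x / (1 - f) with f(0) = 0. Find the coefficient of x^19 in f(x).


Apply Lagrange inversion: f = 3 x * phi(f) with phi(t) = 1/(1 - t), so
[x^n] f = 3^n * (1/n) [t^(n-1)] phi(t)^n = 3^n * (1/n) [t^(n-1)] (1 - t)^(-n) = 3^n * (1/n) C(2n - 2, n - 1) = 3^n * C_{n-1}.
For n = 19: C_18 = C(36, 18) / 19 = 9075135300/19 = 477638700.
With the 3^19 = 1162261467 factor, the coefficient is 1162261467 * 477638700 = 555141056157972900.

555141056157972900


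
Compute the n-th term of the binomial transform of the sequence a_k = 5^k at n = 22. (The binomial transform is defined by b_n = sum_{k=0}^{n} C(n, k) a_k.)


With a_k = 5^k, b_n = sum_{k=0}^{n} C(n, k) 5^k = (1 + 5)^n by the binomial theorem.
For n = 22: (1 + 5)^22 = 6^22 = 131621703842267136.

131621703842267136


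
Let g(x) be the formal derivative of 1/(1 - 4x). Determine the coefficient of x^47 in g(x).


Differentiate termwise: d/dx sum_{k>=0} 4^k x^k = sum_{k>=1} k 4^k x^(k-1) = sum_{j>=0} (j+1) 4^(j+1) x^j.
Equivalently, d/dx [1/(1 - 4x)] = 4/(1 - 4x)^2.
For j = 47: 48 * 4^48 = 48 * 79228162514264337593543950336 = 3802951800684688204490109616128.

3802951800684688204490109616128


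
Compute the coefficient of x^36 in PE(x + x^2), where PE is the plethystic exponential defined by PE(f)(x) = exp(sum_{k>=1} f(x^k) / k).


With f(x) = x + x^2, the exponent is sum_{k>=1} (x^k + x^(2k)) / k = -ln(1 - x) - ln(1 - x^2). Exponentiating:
PE(x + x^2) = 1 / ((1 - x)(1 - x^2)).
This is the generating function for partitions of n into parts of size 1 or 2. The number of 2's can be any j in 0..18, and the rest are 1's, so
[x^36] = floor(36/2) + 1 = 19.

19


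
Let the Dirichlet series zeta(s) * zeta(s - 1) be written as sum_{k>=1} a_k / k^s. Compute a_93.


Convolution gives a_k = sum_{d | k} d * 1 = sum_{d | k} d = sigma(k), the sum of positive divisors of k.
For k = 93, the divisors are 1, 3, 31, 93, so
sigma(93) = 1 + 3 + 31 + 93 = 128.

128


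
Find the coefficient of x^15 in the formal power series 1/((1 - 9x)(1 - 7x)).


By partial fractions or Cauchy convolution:
The coefficient equals sum_{k=0}^{15} 9^k * 7^(15-k).
= 909893629141120

909893629141120


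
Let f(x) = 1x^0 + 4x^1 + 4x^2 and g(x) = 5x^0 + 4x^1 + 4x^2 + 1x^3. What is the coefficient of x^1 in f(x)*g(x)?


Cauchy product at x^1:
1*4 + 4*5
= 24

24


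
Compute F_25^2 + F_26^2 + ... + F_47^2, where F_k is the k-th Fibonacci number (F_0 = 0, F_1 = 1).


There is a standard identity sum_{k=0}^{N} F_k^2 = F_N * F_{N+1} (proved inductively from the telescoping relation F_k^2 = F_k F_{k+1} - F_{k-1} F_k). Then
sum_{k=25}^{47} F_k^2 = F_47 F_48 - F_24 F_25.
Computing: F_47 = 2971215073, F_48 = 4807526976, F_24 = 46368, F_25 = 75025.
Sum = 2971215073 * 4807526976 - 46368 * 75025 = 14284196611466550048.

14284196611466550048


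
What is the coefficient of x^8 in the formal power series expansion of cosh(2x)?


The Maclaurin series is cosh(t) = sum_{m>=0} t^(2m) / (2m)!, so substituting t = 2x, only even powers of x are nonzero, with coefficient of x^(2m) equal to 2^(2m) / (2m)!.
For x^8 the coefficient is 2^8/8! = 256/40320 = 2/315.

2/315


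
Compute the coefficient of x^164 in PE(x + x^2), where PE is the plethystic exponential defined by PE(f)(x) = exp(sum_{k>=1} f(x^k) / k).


With f(x) = x + x^2, the exponent is sum_{k>=1} (x^k + x^(2k)) / k = -ln(1 - x) - ln(1 - x^2). Exponentiating:
PE(x + x^2) = 1 / ((1 - x)(1 - x^2)).
This is the generating function for partitions of n into parts of size 1 or 2. The number of 2's can be any j in 0..82, and the rest are 1's, so
[x^164] = floor(164/2) + 1 = 83.

83


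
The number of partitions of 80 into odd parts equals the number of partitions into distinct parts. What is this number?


Computing partitions of 80 into odd parts (1, 3, 5, ...):
Using the generating function prod_{k>=0} 1/(1-x^(2k+1)),
the count is 77312

77312


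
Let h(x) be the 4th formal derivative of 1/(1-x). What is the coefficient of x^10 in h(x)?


Differentiating 4 times: d^4/dx^4 [1/(1-x)] = 4!/(1-x)^5.
The expansion 1/(1-x)^5 = sum_{k>=0} C(k+4, 4) x^k, so the coefficient of x^n in 4!/(1-x)^5 is 4! * C(n+4, 4).
For n = 10: 24 * C(14, 4) = 24 * 1001 = 24024

24024


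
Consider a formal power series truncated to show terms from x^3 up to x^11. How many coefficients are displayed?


From x^3 to x^11 inclusive, the count is 11 - 3 + 1 = 9.

9


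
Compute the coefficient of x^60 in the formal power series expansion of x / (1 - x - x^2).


Let f(x) = sum_{k>=0} a_k x^k. Multiplying f(x) * (1 - x - x^2) = x and matching coefficients gives a_0 = 0, a_1 = 1, and a_k = a_{k-1} + a_{k-2} for k >= 2. These are the Fibonacci numbers F_k.
Iterating from F_0 = 0, F_1 = 1:
F_0=0, F_1=1, F_2=1, F_3=2, F_4=3, F_5=5, F_6=8, F_7=13, F_8=21, F_9=34, ...
F_60 = 1548008755920.

1548008755920


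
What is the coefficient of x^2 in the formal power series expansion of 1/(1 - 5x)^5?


The general identity 1/(1 - c x)^r = sum_{k>=0} c^k C(k + r - 1, r - 1) x^k follows by substituting y = c x into 1/(1 - y)^r = sum_{k>=0} C(k + r - 1, r - 1) y^k.
For c = 5, r = 5, k = 2:
5^2 * C(6, 4) = 25 * 15 = 375.

375


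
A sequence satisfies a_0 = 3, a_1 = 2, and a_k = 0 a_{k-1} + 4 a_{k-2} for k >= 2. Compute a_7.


The characteristic equation is t^2 - 0 t - 4 = 0, with roots r_1 = 2 and r_2 = -2 (so c_1 = r_1 + r_2, c_2 = -r_1 r_2 as required).
One can use the closed form a_n = A r_1^n + B r_2^n, but direct iteration is more reliable:
a_0 = 3, a_1 = 2, a_2 = 12, a_3 = 8, a_4 = 48, a_5 = 32, a_6 = 192, a_7 = 128.
So a_7 = 128.

128


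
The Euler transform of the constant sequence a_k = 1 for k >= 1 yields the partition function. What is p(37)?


The Euler transform converts the sequence a_k = 1 into the number of integer partitions.
Using the recurrence or dynamic programming:
p(37) = 21637

21637


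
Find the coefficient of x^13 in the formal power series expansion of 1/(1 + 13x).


Write 1/(1 + c x) = 1/(1 - (-c) x) and apply the geometric-series identity
1/(1 - y) = sum_{k>=0} y^k to get 1/(1 + c x) = sum_{k>=0} (-c)^k x^k.
So the coefficient of x^k is (-c)^k = (-1)^k * c^k.
Here c = 13 and k = 13:
(-13)^13 = -1 * 302875106592253 = -302875106592253

-302875106592253


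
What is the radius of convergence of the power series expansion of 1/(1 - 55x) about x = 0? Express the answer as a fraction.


Expanding 1/(1 - 55x) = sum_{k>=0} 55^k x^k, the series converges when |55x| < 1, i.e., |x| < 1/55.
So the radius of convergence is 1/55 = 1/55.

1/55


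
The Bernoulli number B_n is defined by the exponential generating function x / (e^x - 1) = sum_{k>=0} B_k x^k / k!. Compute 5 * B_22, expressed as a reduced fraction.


Bernoulli numbers can also be computed recursively via B_0 = 1 and sum_{j=0}^{m} C(m+1, j) B_j = 0 for m >= 1. Odd-index Bernoulli numbers vanish for k >= 3.
Computing B_22 = 854513/138, so 5 * B_22 = 5 * 854513/138 = 4272565/138.

4272565/138


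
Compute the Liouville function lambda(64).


The Liouville function is lambda(k) = (-1)^Omega(k), where Omega(k) counts the prime factors of k with multiplicity.
Factoring: 64 = 2 * 2 * 2 * 2 * 2 * 2, so Omega(64) = 6.
lambda(64) = (-1)^6 = 1.

1


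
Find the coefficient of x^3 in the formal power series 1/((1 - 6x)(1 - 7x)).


By partial fractions or Cauchy convolution:
The coefficient equals sum_{k=0}^{3} 6^k * 7^(3-k).
= 1105

1105


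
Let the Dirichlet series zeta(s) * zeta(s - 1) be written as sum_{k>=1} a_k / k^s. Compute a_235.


Convolution gives a_k = sum_{d | k} d * 1 = sum_{d | k} d = sigma(k), the sum of positive divisors of k.
For k = 235, the divisors are 1, 5, 47, 235, so
sigma(235) = 1 + 5 + 47 + 235 = 288.

288


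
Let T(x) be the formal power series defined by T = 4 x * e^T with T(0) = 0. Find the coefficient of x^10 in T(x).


Apply the Lagrange inversion formula: if T = 4 x * phi(T) with phi(t) = e^t, then
[x^n] T = 4^n * (1/n) [t^(n-1)] phi(t)^n = 4^n * (1/n) [t^(n-1)] e^(n t) = 4^n * (1/n) * n^(n-1) / (n-1)! = 4^n * n^(n-1) / n!.
When c = 1 this is the Cayley count of rooted labeled trees on n vertices, divided by n!.
For n = 10: 4^10 * 10^9 / 10! = 1048576 * 1000000000/3628800 = 163840000000/567.

163840000000/567


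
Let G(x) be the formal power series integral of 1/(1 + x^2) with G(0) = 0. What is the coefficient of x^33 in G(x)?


1/(1 + x^2) = sum_{j>=0} (-1)^j x^(2j). Integrating termwise with G(0) = 0:
G(x) = sum_{j>=0} (-1)^j x^(2j+1) / (2j+1) = arctan(x).
Only odd powers are nonzero. For x^33 write 33 = 2*16 + 1, giving
(-1)^16 / 33 = 1/33 = 1/33.

1/33


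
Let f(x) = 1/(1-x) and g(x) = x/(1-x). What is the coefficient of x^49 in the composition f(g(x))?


First simplify the composition: f(g(x)) = 1/(1 - x/(1-x)) = (1-x)/((1-x) - x) = (1-x)/(1-2x).
Now extract the coefficient. Write (1-x)/(1-2x) = 1/(1-2x) - x/(1-2x).
The coefficient of x^n in 1/(1-2x) is 2^n, and in x/(1-2x) is 2^(n-1) (for n >= 1).
So the coefficient of x^49 is 2^49 - 2^48 = 562949953421312 - 281474976710656 = 281474976710656.

281474976710656


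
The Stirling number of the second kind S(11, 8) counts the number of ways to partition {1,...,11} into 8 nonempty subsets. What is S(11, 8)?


Using the explicit formula S(n,k) = (1/k!) sum_{j=0}^{k} (-1)^(k-j) C(k,j) j^n:
S(11, 8) = 11880
Equivalently, S(n,k) is n! times the coefficient of x^n in the EGF (e^x - 1)^k / k!.

11880


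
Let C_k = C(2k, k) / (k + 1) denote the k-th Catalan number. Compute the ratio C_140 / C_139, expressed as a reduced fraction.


Using C_k = (2k)! / (k! (k+1)!), the ratio C_{k+1}/C_k simplifies to
C_{k+1}/C_k = [(2k+2)! / ((k+1)! (k+2)!)] * [k! (k+1)! / (2k)!]
 = (2k+2)(2k+1) / ((k+1)(k+2)) = 2(2k+1) / (k+2).
For k = 139: 2(2*139 + 1) / (139 + 2) = 558/141 = 186/47.

186/47


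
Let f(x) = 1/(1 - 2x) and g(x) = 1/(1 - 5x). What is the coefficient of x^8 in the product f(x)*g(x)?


The coefficient of x^n in f*g is the Cauchy product: sum_{k=0}^{n} a^k * b^(n-k).
With a=2, b=5, n=8:
sum_{k=0}^{8} 2^k * 5^(8-k)
= 650871

650871


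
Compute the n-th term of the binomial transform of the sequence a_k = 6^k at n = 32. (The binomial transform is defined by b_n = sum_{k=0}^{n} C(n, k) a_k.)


With a_k = 6^k, b_n = sum_{k=0}^{n} C(n, k) 6^k = (1 + 6)^n by the binomial theorem.
For n = 32: (1 + 6)^32 = 7^32 = 1104427674243920646305299201.

1104427674243920646305299201


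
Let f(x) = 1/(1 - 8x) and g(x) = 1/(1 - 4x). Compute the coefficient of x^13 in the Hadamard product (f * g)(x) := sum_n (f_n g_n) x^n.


f has coefficients f_k = 8^k and g has coefficients g_k = 4^k, so the Hadamard product has coefficient (f*g)_k = 8^k * 4^k = 32^k.
For k = 13: 32^13 = 36893488147419103232.

36893488147419103232


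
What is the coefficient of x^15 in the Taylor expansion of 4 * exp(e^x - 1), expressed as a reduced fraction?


exp(e^x - 1) = sum_{k>=0} Bell_k x^k / k!, where Bell_k is the k-th Bell number.
So the coefficient of x^15 is 4 * Bell_15 / 15!.
Computing: Bell_15 = 1382958545 and 15! = 1307674368000, giving
4 * 1382958545/1307674368000 = 276591709/65383718400.

276591709/65383718400


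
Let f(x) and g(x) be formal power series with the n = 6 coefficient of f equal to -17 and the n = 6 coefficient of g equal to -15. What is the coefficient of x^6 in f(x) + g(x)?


Addition of formal power series is termwise.
The coefficient of x^6 in f + g = -17 + -15
= -32

-32


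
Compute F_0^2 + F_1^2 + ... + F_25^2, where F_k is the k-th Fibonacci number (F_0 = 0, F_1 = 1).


There is a standard identity sum_{k=0}^{N} F_k^2 = F_N * F_{N+1} (proved inductively from the telescoping relation F_k^2 = F_k F_{k+1} - F_{k-1} F_k). Then
sum_{k=0}^{25} F_k^2 = F_25 F_26 - F_0 F_0.
Computing: F_25 = 75025, F_26 = 121393.
Sum = 75025 * 121393 = 9107509825.

9107509825


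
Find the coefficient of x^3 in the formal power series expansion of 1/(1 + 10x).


Write 1/(1 + c x) = 1/(1 - (-c) x) and apply the geometric-series identity
1/(1 - y) = sum_{k>=0} y^k to get 1/(1 + c x) = sum_{k>=0} (-c)^k x^k.
So the coefficient of x^k is (-c)^k = (-1)^k * c^k.
Here c = 10 and k = 3:
(-10)^3 = -1 * 1000 = -1000

-1000


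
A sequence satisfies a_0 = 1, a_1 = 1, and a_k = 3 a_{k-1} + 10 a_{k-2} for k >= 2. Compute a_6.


The characteristic equation is t^2 - 3 t - 10 = 0, with roots r_1 = 5 and r_2 = -2 (so c_1 = r_1 + r_2, c_2 = -r_1 r_2 as required).
One can use the closed form a_n = A r_1^n + B r_2^n, but direct iteration is more reliable:
a_0 = 1, a_1 = 1, a_2 = 13, a_3 = 49, a_4 = 277, a_5 = 1321, a_6 = 6733.
So a_6 = 6733.

6733


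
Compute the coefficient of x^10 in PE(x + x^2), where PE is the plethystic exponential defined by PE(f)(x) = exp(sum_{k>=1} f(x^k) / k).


With f(x) = x + x^2, the exponent is sum_{k>=1} (x^k + x^(2k)) / k = -ln(1 - x) - ln(1 - x^2). Exponentiating:
PE(x + x^2) = 1 / ((1 - x)(1 - x^2)).
This is the generating function for partitions of n into parts of size 1 or 2. The number of 2's can be any j in 0..5, and the rest are 1's, so
[x^10] = floor(10/2) + 1 = 6.

6


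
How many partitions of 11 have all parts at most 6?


Using the generating function (1-x)^(-1)(1-x^2)^(-1)...(1-x^6)^(-1),
the coefficient of x^11 counts these restricted partitions.
Result = 44

44


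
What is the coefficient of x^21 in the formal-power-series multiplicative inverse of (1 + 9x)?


The inverse is 1/(1 + 9x). Apply the geometric identity 1/(1 - y) = sum_{k>=0} y^k with y = -9x:
1/(1 + 9x) = sum_{k>=0} (-9)^k x^k.
So the coefficient of x^21 is (-9)^21 = -109418989131512359209.

-109418989131512359209


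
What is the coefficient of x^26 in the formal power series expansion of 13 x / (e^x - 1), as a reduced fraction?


The exponential generating function for Bernoulli numbers is
x / (e^x - 1) = sum_{k>=0} B_k x^k / k!.
So the coefficient of x^26 in 13 x / (e^x - 1) is 13 B_26 / 26!.
Computing: B_26 = 8553103/6, 26! = 403291461126605635584000000, giving
13 * 8553103/6 / 403291461126605635584000000 = 657931/14318040039997833216000000.

657931/14318040039997833216000000


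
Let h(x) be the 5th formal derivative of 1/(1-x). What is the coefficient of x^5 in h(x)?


Differentiating 5 times: d^5/dx^5 [1/(1-x)] = 5!/(1-x)^6.
The expansion 1/(1-x)^6 = sum_{k>=0} C(k+5, 5) x^k, so the coefficient of x^n in 5!/(1-x)^6 is 5! * C(n+5, 5).
For n = 5: 120 * C(10, 5) = 120 * 252 = 30240

30240


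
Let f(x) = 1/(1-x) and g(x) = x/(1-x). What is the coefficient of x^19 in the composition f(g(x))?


First simplify the composition: f(g(x)) = 1/(1 - x/(1-x)) = (1-x)/((1-x) - x) = (1-x)/(1-2x).
Now extract the coefficient. Write (1-x)/(1-2x) = 1/(1-2x) - x/(1-2x).
The coefficient of x^n in 1/(1-2x) is 2^n, and in x/(1-2x) is 2^(n-1) (for n >= 1).
So the coefficient of x^19 is 2^19 - 2^18 = 524288 - 262144 = 262144.

262144


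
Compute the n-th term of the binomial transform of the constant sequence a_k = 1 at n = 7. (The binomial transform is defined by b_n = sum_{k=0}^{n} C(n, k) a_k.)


With a_k = 1 for all k, b_n = sum_{k=0}^{n} C(n, k) = 2^n by the binomial theorem.
For n = 7: 2^7 = 128.

128


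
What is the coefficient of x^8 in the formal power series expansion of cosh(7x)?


The Maclaurin series is cosh(t) = sum_{m>=0} t^(2m) / (2m)!, so substituting t = 7x, only even powers of x are nonzero, with coefficient of x^(2m) equal to 7^(2m) / (2m)!.
For x^8 the coefficient is 7^8/8! = 5764801/40320 = 823543/5760.

823543/5760


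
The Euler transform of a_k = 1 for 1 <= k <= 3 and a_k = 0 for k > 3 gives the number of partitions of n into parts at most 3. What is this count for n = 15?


Partitions of 15 into parts at most 3:
Using generating function (1-x)^(-1)(1-x^2)^(-1)(1-x^3)^(-1),
the coefficient of x^15 = 27

27


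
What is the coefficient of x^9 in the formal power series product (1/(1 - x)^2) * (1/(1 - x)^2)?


Combine the factors: (1/(1 - x)^2) * (1/(1 - x)^2) = 1/(1 - x)^4.
Then use 1/(1 - x)^r = sum_{k>=0} C(k + r - 1, r - 1) x^k with r = 4 and k = 9:
C(12, 3) = 220.

220


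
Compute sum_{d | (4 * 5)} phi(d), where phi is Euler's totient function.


First, 4 * 5 = 20. One classical identity is sum_{d | n} phi(d) = n (each k in [1, n] has a unique gcd with n, and among the k's with gcd(k, n) = n/d there are phi(d) of them). So the sum equals 20. We also verify directly:
Divisors of 20: 1, 2, 4, 5, 10, 20.
phi values: 1, 1, 2, 4, 4, 8.
Sum = 20.

20
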